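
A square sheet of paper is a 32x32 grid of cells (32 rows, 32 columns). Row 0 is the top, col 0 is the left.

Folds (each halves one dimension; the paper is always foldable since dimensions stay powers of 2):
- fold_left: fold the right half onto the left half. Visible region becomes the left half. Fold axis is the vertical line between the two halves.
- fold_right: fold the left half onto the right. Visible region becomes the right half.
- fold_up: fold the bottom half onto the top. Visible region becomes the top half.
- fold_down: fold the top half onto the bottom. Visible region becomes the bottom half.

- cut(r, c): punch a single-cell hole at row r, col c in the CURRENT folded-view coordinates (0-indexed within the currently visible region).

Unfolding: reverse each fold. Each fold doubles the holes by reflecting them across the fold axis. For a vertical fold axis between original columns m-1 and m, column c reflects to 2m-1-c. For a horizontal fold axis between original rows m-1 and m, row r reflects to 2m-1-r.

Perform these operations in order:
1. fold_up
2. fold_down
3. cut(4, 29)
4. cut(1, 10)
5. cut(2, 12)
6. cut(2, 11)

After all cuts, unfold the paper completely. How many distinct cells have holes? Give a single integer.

Op 1 fold_up: fold axis h@16; visible region now rows[0,16) x cols[0,32) = 16x32
Op 2 fold_down: fold axis h@8; visible region now rows[8,16) x cols[0,32) = 8x32
Op 3 cut(4, 29): punch at orig (12,29); cuts so far [(12, 29)]; region rows[8,16) x cols[0,32) = 8x32
Op 4 cut(1, 10): punch at orig (9,10); cuts so far [(9, 10), (12, 29)]; region rows[8,16) x cols[0,32) = 8x32
Op 5 cut(2, 12): punch at orig (10,12); cuts so far [(9, 10), (10, 12), (12, 29)]; region rows[8,16) x cols[0,32) = 8x32
Op 6 cut(2, 11): punch at orig (10,11); cuts so far [(9, 10), (10, 11), (10, 12), (12, 29)]; region rows[8,16) x cols[0,32) = 8x32
Unfold 1 (reflect across h@8): 8 holes -> [(3, 29), (5, 11), (5, 12), (6, 10), (9, 10), (10, 11), (10, 12), (12, 29)]
Unfold 2 (reflect across h@16): 16 holes -> [(3, 29), (5, 11), (5, 12), (6, 10), (9, 10), (10, 11), (10, 12), (12, 29), (19, 29), (21, 11), (21, 12), (22, 10), (25, 10), (26, 11), (26, 12), (28, 29)]

Answer: 16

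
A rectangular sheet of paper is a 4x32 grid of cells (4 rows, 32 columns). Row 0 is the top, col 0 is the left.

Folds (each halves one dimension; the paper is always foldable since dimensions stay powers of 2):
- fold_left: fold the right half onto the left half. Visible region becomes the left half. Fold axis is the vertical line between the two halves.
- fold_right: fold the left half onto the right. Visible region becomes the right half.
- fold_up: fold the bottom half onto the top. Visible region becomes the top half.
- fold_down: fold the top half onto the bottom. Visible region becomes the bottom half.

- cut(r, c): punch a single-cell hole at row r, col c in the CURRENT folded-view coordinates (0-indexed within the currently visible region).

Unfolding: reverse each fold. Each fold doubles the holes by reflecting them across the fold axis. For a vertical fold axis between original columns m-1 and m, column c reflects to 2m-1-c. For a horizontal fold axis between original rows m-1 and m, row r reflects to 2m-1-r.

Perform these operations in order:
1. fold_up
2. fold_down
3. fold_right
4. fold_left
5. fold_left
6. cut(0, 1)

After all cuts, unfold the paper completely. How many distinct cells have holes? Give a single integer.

Op 1 fold_up: fold axis h@2; visible region now rows[0,2) x cols[0,32) = 2x32
Op 2 fold_down: fold axis h@1; visible region now rows[1,2) x cols[0,32) = 1x32
Op 3 fold_right: fold axis v@16; visible region now rows[1,2) x cols[16,32) = 1x16
Op 4 fold_left: fold axis v@24; visible region now rows[1,2) x cols[16,24) = 1x8
Op 5 fold_left: fold axis v@20; visible region now rows[1,2) x cols[16,20) = 1x4
Op 6 cut(0, 1): punch at orig (1,17); cuts so far [(1, 17)]; region rows[1,2) x cols[16,20) = 1x4
Unfold 1 (reflect across v@20): 2 holes -> [(1, 17), (1, 22)]
Unfold 2 (reflect across v@24): 4 holes -> [(1, 17), (1, 22), (1, 25), (1, 30)]
Unfold 3 (reflect across v@16): 8 holes -> [(1, 1), (1, 6), (1, 9), (1, 14), (1, 17), (1, 22), (1, 25), (1, 30)]
Unfold 4 (reflect across h@1): 16 holes -> [(0, 1), (0, 6), (0, 9), (0, 14), (0, 17), (0, 22), (0, 25), (0, 30), (1, 1), (1, 6), (1, 9), (1, 14), (1, 17), (1, 22), (1, 25), (1, 30)]
Unfold 5 (reflect across h@2): 32 holes -> [(0, 1), (0, 6), (0, 9), (0, 14), (0, 17), (0, 22), (0, 25), (0, 30), (1, 1), (1, 6), (1, 9), (1, 14), (1, 17), (1, 22), (1, 25), (1, 30), (2, 1), (2, 6), (2, 9), (2, 14), (2, 17), (2, 22), (2, 25), (2, 30), (3, 1), (3, 6), (3, 9), (3, 14), (3, 17), (3, 22), (3, 25), (3, 30)]

Answer: 32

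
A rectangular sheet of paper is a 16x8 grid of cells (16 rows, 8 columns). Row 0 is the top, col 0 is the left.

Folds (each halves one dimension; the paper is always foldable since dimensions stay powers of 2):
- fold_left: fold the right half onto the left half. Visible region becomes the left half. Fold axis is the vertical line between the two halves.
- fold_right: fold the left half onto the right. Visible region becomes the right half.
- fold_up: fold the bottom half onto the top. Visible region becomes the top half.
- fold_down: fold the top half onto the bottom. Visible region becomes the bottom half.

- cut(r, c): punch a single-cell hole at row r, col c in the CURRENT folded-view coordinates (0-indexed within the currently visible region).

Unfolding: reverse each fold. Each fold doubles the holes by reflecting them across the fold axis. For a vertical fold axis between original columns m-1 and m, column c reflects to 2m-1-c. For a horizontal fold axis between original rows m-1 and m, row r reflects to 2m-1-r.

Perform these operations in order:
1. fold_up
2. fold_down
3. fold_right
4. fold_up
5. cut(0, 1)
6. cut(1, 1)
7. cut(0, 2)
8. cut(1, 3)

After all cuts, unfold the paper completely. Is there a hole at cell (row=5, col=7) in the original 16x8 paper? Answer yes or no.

Answer: yes

Derivation:
Op 1 fold_up: fold axis h@8; visible region now rows[0,8) x cols[0,8) = 8x8
Op 2 fold_down: fold axis h@4; visible region now rows[4,8) x cols[0,8) = 4x8
Op 3 fold_right: fold axis v@4; visible region now rows[4,8) x cols[4,8) = 4x4
Op 4 fold_up: fold axis h@6; visible region now rows[4,6) x cols[4,8) = 2x4
Op 5 cut(0, 1): punch at orig (4,5); cuts so far [(4, 5)]; region rows[4,6) x cols[4,8) = 2x4
Op 6 cut(1, 1): punch at orig (5,5); cuts so far [(4, 5), (5, 5)]; region rows[4,6) x cols[4,8) = 2x4
Op 7 cut(0, 2): punch at orig (4,6); cuts so far [(4, 5), (4, 6), (5, 5)]; region rows[4,6) x cols[4,8) = 2x4
Op 8 cut(1, 3): punch at orig (5,7); cuts so far [(4, 5), (4, 6), (5, 5), (5, 7)]; region rows[4,6) x cols[4,8) = 2x4
Unfold 1 (reflect across h@6): 8 holes -> [(4, 5), (4, 6), (5, 5), (5, 7), (6, 5), (6, 7), (7, 5), (7, 6)]
Unfold 2 (reflect across v@4): 16 holes -> [(4, 1), (4, 2), (4, 5), (4, 6), (5, 0), (5, 2), (5, 5), (5, 7), (6, 0), (6, 2), (6, 5), (6, 7), (7, 1), (7, 2), (7, 5), (7, 6)]
Unfold 3 (reflect across h@4): 32 holes -> [(0, 1), (0, 2), (0, 5), (0, 6), (1, 0), (1, 2), (1, 5), (1, 7), (2, 0), (2, 2), (2, 5), (2, 7), (3, 1), (3, 2), (3, 5), (3, 6), (4, 1), (4, 2), (4, 5), (4, 6), (5, 0), (5, 2), (5, 5), (5, 7), (6, 0), (6, 2), (6, 5), (6, 7), (7, 1), (7, 2), (7, 5), (7, 6)]
Unfold 4 (reflect across h@8): 64 holes -> [(0, 1), (0, 2), (0, 5), (0, 6), (1, 0), (1, 2), (1, 5), (1, 7), (2, 0), (2, 2), (2, 5), (2, 7), (3, 1), (3, 2), (3, 5), (3, 6), (4, 1), (4, 2), (4, 5), (4, 6), (5, 0), (5, 2), (5, 5), (5, 7), (6, 0), (6, 2), (6, 5), (6, 7), (7, 1), (7, 2), (7, 5), (7, 6), (8, 1), (8, 2), (8, 5), (8, 6), (9, 0), (9, 2), (9, 5), (9, 7), (10, 0), (10, 2), (10, 5), (10, 7), (11, 1), (11, 2), (11, 5), (11, 6), (12, 1), (12, 2), (12, 5), (12, 6), (13, 0), (13, 2), (13, 5), (13, 7), (14, 0), (14, 2), (14, 5), (14, 7), (15, 1), (15, 2), (15, 5), (15, 6)]
Holes: [(0, 1), (0, 2), (0, 5), (0, 6), (1, 0), (1, 2), (1, 5), (1, 7), (2, 0), (2, 2), (2, 5), (2, 7), (3, 1), (3, 2), (3, 5), (3, 6), (4, 1), (4, 2), (4, 5), (4, 6), (5, 0), (5, 2), (5, 5), (5, 7), (6, 0), (6, 2), (6, 5), (6, 7), (7, 1), (7, 2), (7, 5), (7, 6), (8, 1), (8, 2), (8, 5), (8, 6), (9, 0), (9, 2), (9, 5), (9, 7), (10, 0), (10, 2), (10, 5), (10, 7), (11, 1), (11, 2), (11, 5), (11, 6), (12, 1), (12, 2), (12, 5), (12, 6), (13, 0), (13, 2), (13, 5), (13, 7), (14, 0), (14, 2), (14, 5), (14, 7), (15, 1), (15, 2), (15, 5), (15, 6)]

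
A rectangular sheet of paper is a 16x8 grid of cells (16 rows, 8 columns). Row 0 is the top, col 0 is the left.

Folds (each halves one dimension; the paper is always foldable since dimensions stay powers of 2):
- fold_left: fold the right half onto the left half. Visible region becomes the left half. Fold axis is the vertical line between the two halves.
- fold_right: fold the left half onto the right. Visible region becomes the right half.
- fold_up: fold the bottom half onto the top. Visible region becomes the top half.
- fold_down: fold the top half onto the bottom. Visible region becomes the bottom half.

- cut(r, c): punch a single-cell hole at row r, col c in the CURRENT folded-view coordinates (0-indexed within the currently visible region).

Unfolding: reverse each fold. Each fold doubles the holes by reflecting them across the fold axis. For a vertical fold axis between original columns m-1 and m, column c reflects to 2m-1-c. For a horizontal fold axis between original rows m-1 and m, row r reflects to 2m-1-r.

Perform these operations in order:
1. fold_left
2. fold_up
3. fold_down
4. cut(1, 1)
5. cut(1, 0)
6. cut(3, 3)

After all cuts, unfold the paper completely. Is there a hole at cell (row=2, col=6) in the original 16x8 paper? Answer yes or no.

Op 1 fold_left: fold axis v@4; visible region now rows[0,16) x cols[0,4) = 16x4
Op 2 fold_up: fold axis h@8; visible region now rows[0,8) x cols[0,4) = 8x4
Op 3 fold_down: fold axis h@4; visible region now rows[4,8) x cols[0,4) = 4x4
Op 4 cut(1, 1): punch at orig (5,1); cuts so far [(5, 1)]; region rows[4,8) x cols[0,4) = 4x4
Op 5 cut(1, 0): punch at orig (5,0); cuts so far [(5, 0), (5, 1)]; region rows[4,8) x cols[0,4) = 4x4
Op 6 cut(3, 3): punch at orig (7,3); cuts so far [(5, 0), (5, 1), (7, 3)]; region rows[4,8) x cols[0,4) = 4x4
Unfold 1 (reflect across h@4): 6 holes -> [(0, 3), (2, 0), (2, 1), (5, 0), (5, 1), (7, 3)]
Unfold 2 (reflect across h@8): 12 holes -> [(0, 3), (2, 0), (2, 1), (5, 0), (5, 1), (7, 3), (8, 3), (10, 0), (10, 1), (13, 0), (13, 1), (15, 3)]
Unfold 3 (reflect across v@4): 24 holes -> [(0, 3), (0, 4), (2, 0), (2, 1), (2, 6), (2, 7), (5, 0), (5, 1), (5, 6), (5, 7), (7, 3), (7, 4), (8, 3), (8, 4), (10, 0), (10, 1), (10, 6), (10, 7), (13, 0), (13, 1), (13, 6), (13, 7), (15, 3), (15, 4)]
Holes: [(0, 3), (0, 4), (2, 0), (2, 1), (2, 6), (2, 7), (5, 0), (5, 1), (5, 6), (5, 7), (7, 3), (7, 4), (8, 3), (8, 4), (10, 0), (10, 1), (10, 6), (10, 7), (13, 0), (13, 1), (13, 6), (13, 7), (15, 3), (15, 4)]

Answer: yes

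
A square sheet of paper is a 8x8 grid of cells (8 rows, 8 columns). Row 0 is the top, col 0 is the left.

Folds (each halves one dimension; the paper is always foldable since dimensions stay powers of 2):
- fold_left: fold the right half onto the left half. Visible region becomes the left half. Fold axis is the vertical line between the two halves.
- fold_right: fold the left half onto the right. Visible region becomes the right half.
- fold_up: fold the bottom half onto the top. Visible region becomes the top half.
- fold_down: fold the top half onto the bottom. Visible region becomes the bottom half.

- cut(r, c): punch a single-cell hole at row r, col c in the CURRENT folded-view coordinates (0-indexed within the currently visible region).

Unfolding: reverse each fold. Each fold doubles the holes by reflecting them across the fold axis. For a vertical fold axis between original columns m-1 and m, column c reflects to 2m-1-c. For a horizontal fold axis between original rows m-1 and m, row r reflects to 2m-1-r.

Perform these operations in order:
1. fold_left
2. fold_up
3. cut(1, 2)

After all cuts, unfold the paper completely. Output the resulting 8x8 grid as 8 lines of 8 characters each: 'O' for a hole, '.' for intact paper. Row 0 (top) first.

Op 1 fold_left: fold axis v@4; visible region now rows[0,8) x cols[0,4) = 8x4
Op 2 fold_up: fold axis h@4; visible region now rows[0,4) x cols[0,4) = 4x4
Op 3 cut(1, 2): punch at orig (1,2); cuts so far [(1, 2)]; region rows[0,4) x cols[0,4) = 4x4
Unfold 1 (reflect across h@4): 2 holes -> [(1, 2), (6, 2)]
Unfold 2 (reflect across v@4): 4 holes -> [(1, 2), (1, 5), (6, 2), (6, 5)]

Answer: ........
..O..O..
........
........
........
........
..O..O..
........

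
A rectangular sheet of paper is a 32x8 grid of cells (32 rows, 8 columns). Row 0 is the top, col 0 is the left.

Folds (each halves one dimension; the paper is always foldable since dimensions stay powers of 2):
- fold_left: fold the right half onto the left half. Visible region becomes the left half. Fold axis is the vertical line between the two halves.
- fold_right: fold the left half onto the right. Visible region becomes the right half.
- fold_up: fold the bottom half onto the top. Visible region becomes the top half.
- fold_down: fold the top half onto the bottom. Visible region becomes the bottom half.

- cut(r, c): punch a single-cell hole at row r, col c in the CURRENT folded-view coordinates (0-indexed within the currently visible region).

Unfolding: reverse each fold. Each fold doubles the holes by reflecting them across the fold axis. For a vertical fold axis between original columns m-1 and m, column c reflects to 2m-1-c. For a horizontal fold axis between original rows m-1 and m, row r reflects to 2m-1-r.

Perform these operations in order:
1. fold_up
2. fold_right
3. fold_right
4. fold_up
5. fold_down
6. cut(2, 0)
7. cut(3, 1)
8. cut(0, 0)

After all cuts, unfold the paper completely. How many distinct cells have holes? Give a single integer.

Op 1 fold_up: fold axis h@16; visible region now rows[0,16) x cols[0,8) = 16x8
Op 2 fold_right: fold axis v@4; visible region now rows[0,16) x cols[4,8) = 16x4
Op 3 fold_right: fold axis v@6; visible region now rows[0,16) x cols[6,8) = 16x2
Op 4 fold_up: fold axis h@8; visible region now rows[0,8) x cols[6,8) = 8x2
Op 5 fold_down: fold axis h@4; visible region now rows[4,8) x cols[6,8) = 4x2
Op 6 cut(2, 0): punch at orig (6,6); cuts so far [(6, 6)]; region rows[4,8) x cols[6,8) = 4x2
Op 7 cut(3, 1): punch at orig (7,7); cuts so far [(6, 6), (7, 7)]; region rows[4,8) x cols[6,8) = 4x2
Op 8 cut(0, 0): punch at orig (4,6); cuts so far [(4, 6), (6, 6), (7, 7)]; region rows[4,8) x cols[6,8) = 4x2
Unfold 1 (reflect across h@4): 6 holes -> [(0, 7), (1, 6), (3, 6), (4, 6), (6, 6), (7, 7)]
Unfold 2 (reflect across h@8): 12 holes -> [(0, 7), (1, 6), (3, 6), (4, 6), (6, 6), (7, 7), (8, 7), (9, 6), (11, 6), (12, 6), (14, 6), (15, 7)]
Unfold 3 (reflect across v@6): 24 holes -> [(0, 4), (0, 7), (1, 5), (1, 6), (3, 5), (3, 6), (4, 5), (4, 6), (6, 5), (6, 6), (7, 4), (7, 7), (8, 4), (8, 7), (9, 5), (9, 6), (11, 5), (11, 6), (12, 5), (12, 6), (14, 5), (14, 6), (15, 4), (15, 7)]
Unfold 4 (reflect across v@4): 48 holes -> [(0, 0), (0, 3), (0, 4), (0, 7), (1, 1), (1, 2), (1, 5), (1, 6), (3, 1), (3, 2), (3, 5), (3, 6), (4, 1), (4, 2), (4, 5), (4, 6), (6, 1), (6, 2), (6, 5), (6, 6), (7, 0), (7, 3), (7, 4), (7, 7), (8, 0), (8, 3), (8, 4), (8, 7), (9, 1), (9, 2), (9, 5), (9, 6), (11, 1), (11, 2), (11, 5), (11, 6), (12, 1), (12, 2), (12, 5), (12, 6), (14, 1), (14, 2), (14, 5), (14, 6), (15, 0), (15, 3), (15, 4), (15, 7)]
Unfold 5 (reflect across h@16): 96 holes -> [(0, 0), (0, 3), (0, 4), (0, 7), (1, 1), (1, 2), (1, 5), (1, 6), (3, 1), (3, 2), (3, 5), (3, 6), (4, 1), (4, 2), (4, 5), (4, 6), (6, 1), (6, 2), (6, 5), (6, 6), (7, 0), (7, 3), (7, 4), (7, 7), (8, 0), (8, 3), (8, 4), (8, 7), (9, 1), (9, 2), (9, 5), (9, 6), (11, 1), (11, 2), (11, 5), (11, 6), (12, 1), (12, 2), (12, 5), (12, 6), (14, 1), (14, 2), (14, 5), (14, 6), (15, 0), (15, 3), (15, 4), (15, 7), (16, 0), (16, 3), (16, 4), (16, 7), (17, 1), (17, 2), (17, 5), (17, 6), (19, 1), (19, 2), (19, 5), (19, 6), (20, 1), (20, 2), (20, 5), (20, 6), (22, 1), (22, 2), (22, 5), (22, 6), (23, 0), (23, 3), (23, 4), (23, 7), (24, 0), (24, 3), (24, 4), (24, 7), (25, 1), (25, 2), (25, 5), (25, 6), (27, 1), (27, 2), (27, 5), (27, 6), (28, 1), (28, 2), (28, 5), (28, 6), (30, 1), (30, 2), (30, 5), (30, 6), (31, 0), (31, 3), (31, 4), (31, 7)]

Answer: 96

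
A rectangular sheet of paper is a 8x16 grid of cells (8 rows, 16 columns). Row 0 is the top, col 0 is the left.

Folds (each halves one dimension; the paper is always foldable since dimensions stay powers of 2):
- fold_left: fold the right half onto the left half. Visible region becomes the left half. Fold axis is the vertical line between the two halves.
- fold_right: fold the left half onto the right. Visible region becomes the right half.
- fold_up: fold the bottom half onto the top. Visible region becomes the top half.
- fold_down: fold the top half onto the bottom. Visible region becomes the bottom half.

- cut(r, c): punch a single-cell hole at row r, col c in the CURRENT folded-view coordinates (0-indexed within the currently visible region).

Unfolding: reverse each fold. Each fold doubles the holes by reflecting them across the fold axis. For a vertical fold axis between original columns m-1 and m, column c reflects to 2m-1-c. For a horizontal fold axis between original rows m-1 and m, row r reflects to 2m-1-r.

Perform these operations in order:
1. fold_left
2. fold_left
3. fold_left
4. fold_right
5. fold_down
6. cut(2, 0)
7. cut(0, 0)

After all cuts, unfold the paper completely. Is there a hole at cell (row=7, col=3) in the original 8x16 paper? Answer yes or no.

Op 1 fold_left: fold axis v@8; visible region now rows[0,8) x cols[0,8) = 8x8
Op 2 fold_left: fold axis v@4; visible region now rows[0,8) x cols[0,4) = 8x4
Op 3 fold_left: fold axis v@2; visible region now rows[0,8) x cols[0,2) = 8x2
Op 4 fold_right: fold axis v@1; visible region now rows[0,8) x cols[1,2) = 8x1
Op 5 fold_down: fold axis h@4; visible region now rows[4,8) x cols[1,2) = 4x1
Op 6 cut(2, 0): punch at orig (6,1); cuts so far [(6, 1)]; region rows[4,8) x cols[1,2) = 4x1
Op 7 cut(0, 0): punch at orig (4,1); cuts so far [(4, 1), (6, 1)]; region rows[4,8) x cols[1,2) = 4x1
Unfold 1 (reflect across h@4): 4 holes -> [(1, 1), (3, 1), (4, 1), (6, 1)]
Unfold 2 (reflect across v@1): 8 holes -> [(1, 0), (1, 1), (3, 0), (3, 1), (4, 0), (4, 1), (6, 0), (6, 1)]
Unfold 3 (reflect across v@2): 16 holes -> [(1, 0), (1, 1), (1, 2), (1, 3), (3, 0), (3, 1), (3, 2), (3, 3), (4, 0), (4, 1), (4, 2), (4, 3), (6, 0), (6, 1), (6, 2), (6, 3)]
Unfold 4 (reflect across v@4): 32 holes -> [(1, 0), (1, 1), (1, 2), (1, 3), (1, 4), (1, 5), (1, 6), (1, 7), (3, 0), (3, 1), (3, 2), (3, 3), (3, 4), (3, 5), (3, 6), (3, 7), (4, 0), (4, 1), (4, 2), (4, 3), (4, 4), (4, 5), (4, 6), (4, 7), (6, 0), (6, 1), (6, 2), (6, 3), (6, 4), (6, 5), (6, 6), (6, 7)]
Unfold 5 (reflect across v@8): 64 holes -> [(1, 0), (1, 1), (1, 2), (1, 3), (1, 4), (1, 5), (1, 6), (1, 7), (1, 8), (1, 9), (1, 10), (1, 11), (1, 12), (1, 13), (1, 14), (1, 15), (3, 0), (3, 1), (3, 2), (3, 3), (3, 4), (3, 5), (3, 6), (3, 7), (3, 8), (3, 9), (3, 10), (3, 11), (3, 12), (3, 13), (3, 14), (3, 15), (4, 0), (4, 1), (4, 2), (4, 3), (4, 4), (4, 5), (4, 6), (4, 7), (4, 8), (4, 9), (4, 10), (4, 11), (4, 12), (4, 13), (4, 14), (4, 15), (6, 0), (6, 1), (6, 2), (6, 3), (6, 4), (6, 5), (6, 6), (6, 7), (6, 8), (6, 9), (6, 10), (6, 11), (6, 12), (6, 13), (6, 14), (6, 15)]
Holes: [(1, 0), (1, 1), (1, 2), (1, 3), (1, 4), (1, 5), (1, 6), (1, 7), (1, 8), (1, 9), (1, 10), (1, 11), (1, 12), (1, 13), (1, 14), (1, 15), (3, 0), (3, 1), (3, 2), (3, 3), (3, 4), (3, 5), (3, 6), (3, 7), (3, 8), (3, 9), (3, 10), (3, 11), (3, 12), (3, 13), (3, 14), (3, 15), (4, 0), (4, 1), (4, 2), (4, 3), (4, 4), (4, 5), (4, 6), (4, 7), (4, 8), (4, 9), (4, 10), (4, 11), (4, 12), (4, 13), (4, 14), (4, 15), (6, 0), (6, 1), (6, 2), (6, 3), (6, 4), (6, 5), (6, 6), (6, 7), (6, 8), (6, 9), (6, 10), (6, 11), (6, 12), (6, 13), (6, 14), (6, 15)]

Answer: no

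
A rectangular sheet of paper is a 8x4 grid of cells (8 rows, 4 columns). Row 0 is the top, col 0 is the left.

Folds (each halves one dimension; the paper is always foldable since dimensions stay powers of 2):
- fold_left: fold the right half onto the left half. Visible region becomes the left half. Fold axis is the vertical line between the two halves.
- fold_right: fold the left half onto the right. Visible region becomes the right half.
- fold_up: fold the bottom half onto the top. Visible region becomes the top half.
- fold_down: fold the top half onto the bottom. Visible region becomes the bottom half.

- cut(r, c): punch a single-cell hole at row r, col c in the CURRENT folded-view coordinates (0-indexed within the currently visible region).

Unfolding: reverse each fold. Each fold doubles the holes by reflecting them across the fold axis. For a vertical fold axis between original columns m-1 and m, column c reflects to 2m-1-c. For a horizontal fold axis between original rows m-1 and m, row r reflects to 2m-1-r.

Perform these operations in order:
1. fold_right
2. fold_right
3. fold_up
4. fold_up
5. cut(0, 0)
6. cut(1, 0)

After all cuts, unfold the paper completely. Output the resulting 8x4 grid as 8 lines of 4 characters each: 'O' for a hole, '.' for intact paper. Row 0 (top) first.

Answer: OOOO
OOOO
OOOO
OOOO
OOOO
OOOO
OOOO
OOOO

Derivation:
Op 1 fold_right: fold axis v@2; visible region now rows[0,8) x cols[2,4) = 8x2
Op 2 fold_right: fold axis v@3; visible region now rows[0,8) x cols[3,4) = 8x1
Op 3 fold_up: fold axis h@4; visible region now rows[0,4) x cols[3,4) = 4x1
Op 4 fold_up: fold axis h@2; visible region now rows[0,2) x cols[3,4) = 2x1
Op 5 cut(0, 0): punch at orig (0,3); cuts so far [(0, 3)]; region rows[0,2) x cols[3,4) = 2x1
Op 6 cut(1, 0): punch at orig (1,3); cuts so far [(0, 3), (1, 3)]; region rows[0,2) x cols[3,4) = 2x1
Unfold 1 (reflect across h@2): 4 holes -> [(0, 3), (1, 3), (2, 3), (3, 3)]
Unfold 2 (reflect across h@4): 8 holes -> [(0, 3), (1, 3), (2, 3), (3, 3), (4, 3), (5, 3), (6, 3), (7, 3)]
Unfold 3 (reflect across v@3): 16 holes -> [(0, 2), (0, 3), (1, 2), (1, 3), (2, 2), (2, 3), (3, 2), (3, 3), (4, 2), (4, 3), (5, 2), (5, 3), (6, 2), (6, 3), (7, 2), (7, 3)]
Unfold 4 (reflect across v@2): 32 holes -> [(0, 0), (0, 1), (0, 2), (0, 3), (1, 0), (1, 1), (1, 2), (1, 3), (2, 0), (2, 1), (2, 2), (2, 3), (3, 0), (3, 1), (3, 2), (3, 3), (4, 0), (4, 1), (4, 2), (4, 3), (5, 0), (5, 1), (5, 2), (5, 3), (6, 0), (6, 1), (6, 2), (6, 3), (7, 0), (7, 1), (7, 2), (7, 3)]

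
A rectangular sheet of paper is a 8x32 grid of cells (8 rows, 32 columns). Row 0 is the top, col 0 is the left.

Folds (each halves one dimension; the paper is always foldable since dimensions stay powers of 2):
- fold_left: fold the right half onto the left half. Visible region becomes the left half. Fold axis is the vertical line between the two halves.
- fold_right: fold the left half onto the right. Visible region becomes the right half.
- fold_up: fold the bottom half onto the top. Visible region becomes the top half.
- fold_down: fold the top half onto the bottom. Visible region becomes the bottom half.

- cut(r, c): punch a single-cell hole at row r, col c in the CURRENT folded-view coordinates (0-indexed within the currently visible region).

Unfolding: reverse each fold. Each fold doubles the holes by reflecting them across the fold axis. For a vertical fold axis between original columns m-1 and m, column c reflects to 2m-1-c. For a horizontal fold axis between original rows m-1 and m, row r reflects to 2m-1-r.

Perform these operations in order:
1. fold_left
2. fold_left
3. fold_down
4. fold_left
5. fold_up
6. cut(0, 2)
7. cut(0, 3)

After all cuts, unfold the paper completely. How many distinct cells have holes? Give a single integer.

Answer: 64

Derivation:
Op 1 fold_left: fold axis v@16; visible region now rows[0,8) x cols[0,16) = 8x16
Op 2 fold_left: fold axis v@8; visible region now rows[0,8) x cols[0,8) = 8x8
Op 3 fold_down: fold axis h@4; visible region now rows[4,8) x cols[0,8) = 4x8
Op 4 fold_left: fold axis v@4; visible region now rows[4,8) x cols[0,4) = 4x4
Op 5 fold_up: fold axis h@6; visible region now rows[4,6) x cols[0,4) = 2x4
Op 6 cut(0, 2): punch at orig (4,2); cuts so far [(4, 2)]; region rows[4,6) x cols[0,4) = 2x4
Op 7 cut(0, 3): punch at orig (4,3); cuts so far [(4, 2), (4, 3)]; region rows[4,6) x cols[0,4) = 2x4
Unfold 1 (reflect across h@6): 4 holes -> [(4, 2), (4, 3), (7, 2), (7, 3)]
Unfold 2 (reflect across v@4): 8 holes -> [(4, 2), (4, 3), (4, 4), (4, 5), (7, 2), (7, 3), (7, 4), (7, 5)]
Unfold 3 (reflect across h@4): 16 holes -> [(0, 2), (0, 3), (0, 4), (0, 5), (3, 2), (3, 3), (3, 4), (3, 5), (4, 2), (4, 3), (4, 4), (4, 5), (7, 2), (7, 3), (7, 4), (7, 5)]
Unfold 4 (reflect across v@8): 32 holes -> [(0, 2), (0, 3), (0, 4), (0, 5), (0, 10), (0, 11), (0, 12), (0, 13), (3, 2), (3, 3), (3, 4), (3, 5), (3, 10), (3, 11), (3, 12), (3, 13), (4, 2), (4, 3), (4, 4), (4, 5), (4, 10), (4, 11), (4, 12), (4, 13), (7, 2), (7, 3), (7, 4), (7, 5), (7, 10), (7, 11), (7, 12), (7, 13)]
Unfold 5 (reflect across v@16): 64 holes -> [(0, 2), (0, 3), (0, 4), (0, 5), (0, 10), (0, 11), (0, 12), (0, 13), (0, 18), (0, 19), (0, 20), (0, 21), (0, 26), (0, 27), (0, 28), (0, 29), (3, 2), (3, 3), (3, 4), (3, 5), (3, 10), (3, 11), (3, 12), (3, 13), (3, 18), (3, 19), (3, 20), (3, 21), (3, 26), (3, 27), (3, 28), (3, 29), (4, 2), (4, 3), (4, 4), (4, 5), (4, 10), (4, 11), (4, 12), (4, 13), (4, 18), (4, 19), (4, 20), (4, 21), (4, 26), (4, 27), (4, 28), (4, 29), (7, 2), (7, 3), (7, 4), (7, 5), (7, 10), (7, 11), (7, 12), (7, 13), (7, 18), (7, 19), (7, 20), (7, 21), (7, 26), (7, 27), (7, 28), (7, 29)]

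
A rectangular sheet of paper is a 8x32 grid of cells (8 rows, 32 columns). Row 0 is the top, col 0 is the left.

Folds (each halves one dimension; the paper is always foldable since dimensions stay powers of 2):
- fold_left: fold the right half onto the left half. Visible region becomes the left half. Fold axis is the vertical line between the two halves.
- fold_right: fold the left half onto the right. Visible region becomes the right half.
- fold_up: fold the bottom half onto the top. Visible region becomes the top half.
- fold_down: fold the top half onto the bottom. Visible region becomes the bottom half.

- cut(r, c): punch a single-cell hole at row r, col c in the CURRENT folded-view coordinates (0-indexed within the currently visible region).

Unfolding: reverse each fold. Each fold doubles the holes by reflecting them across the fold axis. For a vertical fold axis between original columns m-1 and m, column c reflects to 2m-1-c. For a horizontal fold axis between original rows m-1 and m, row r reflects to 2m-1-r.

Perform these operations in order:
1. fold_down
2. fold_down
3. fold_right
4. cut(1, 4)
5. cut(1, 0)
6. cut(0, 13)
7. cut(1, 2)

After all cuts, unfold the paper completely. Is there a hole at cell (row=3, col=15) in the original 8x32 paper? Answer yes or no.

Answer: yes

Derivation:
Op 1 fold_down: fold axis h@4; visible region now rows[4,8) x cols[0,32) = 4x32
Op 2 fold_down: fold axis h@6; visible region now rows[6,8) x cols[0,32) = 2x32
Op 3 fold_right: fold axis v@16; visible region now rows[6,8) x cols[16,32) = 2x16
Op 4 cut(1, 4): punch at orig (7,20); cuts so far [(7, 20)]; region rows[6,8) x cols[16,32) = 2x16
Op 5 cut(1, 0): punch at orig (7,16); cuts so far [(7, 16), (7, 20)]; region rows[6,8) x cols[16,32) = 2x16
Op 6 cut(0, 13): punch at orig (6,29); cuts so far [(6, 29), (7, 16), (7, 20)]; region rows[6,8) x cols[16,32) = 2x16
Op 7 cut(1, 2): punch at orig (7,18); cuts so far [(6, 29), (7, 16), (7, 18), (7, 20)]; region rows[6,8) x cols[16,32) = 2x16
Unfold 1 (reflect across v@16): 8 holes -> [(6, 2), (6, 29), (7, 11), (7, 13), (7, 15), (7, 16), (7, 18), (7, 20)]
Unfold 2 (reflect across h@6): 16 holes -> [(4, 11), (4, 13), (4, 15), (4, 16), (4, 18), (4, 20), (5, 2), (5, 29), (6, 2), (6, 29), (7, 11), (7, 13), (7, 15), (7, 16), (7, 18), (7, 20)]
Unfold 3 (reflect across h@4): 32 holes -> [(0, 11), (0, 13), (0, 15), (0, 16), (0, 18), (0, 20), (1, 2), (1, 29), (2, 2), (2, 29), (3, 11), (3, 13), (3, 15), (3, 16), (3, 18), (3, 20), (4, 11), (4, 13), (4, 15), (4, 16), (4, 18), (4, 20), (5, 2), (5, 29), (6, 2), (6, 29), (7, 11), (7, 13), (7, 15), (7, 16), (7, 18), (7, 20)]
Holes: [(0, 11), (0, 13), (0, 15), (0, 16), (0, 18), (0, 20), (1, 2), (1, 29), (2, 2), (2, 29), (3, 11), (3, 13), (3, 15), (3, 16), (3, 18), (3, 20), (4, 11), (4, 13), (4, 15), (4, 16), (4, 18), (4, 20), (5, 2), (5, 29), (6, 2), (6, 29), (7, 11), (7, 13), (7, 15), (7, 16), (7, 18), (7, 20)]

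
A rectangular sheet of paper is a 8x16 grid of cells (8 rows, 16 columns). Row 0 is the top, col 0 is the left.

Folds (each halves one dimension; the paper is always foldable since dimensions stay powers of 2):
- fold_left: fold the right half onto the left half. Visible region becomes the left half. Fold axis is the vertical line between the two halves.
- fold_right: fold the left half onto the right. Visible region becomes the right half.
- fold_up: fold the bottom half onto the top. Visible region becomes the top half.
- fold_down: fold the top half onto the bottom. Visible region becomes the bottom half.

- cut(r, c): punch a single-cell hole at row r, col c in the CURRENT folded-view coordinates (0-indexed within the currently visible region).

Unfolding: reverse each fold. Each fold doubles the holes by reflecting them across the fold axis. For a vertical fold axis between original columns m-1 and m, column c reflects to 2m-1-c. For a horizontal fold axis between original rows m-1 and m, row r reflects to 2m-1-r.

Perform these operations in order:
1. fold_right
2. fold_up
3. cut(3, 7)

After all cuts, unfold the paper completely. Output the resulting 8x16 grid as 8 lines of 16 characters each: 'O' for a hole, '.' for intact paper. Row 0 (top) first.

Op 1 fold_right: fold axis v@8; visible region now rows[0,8) x cols[8,16) = 8x8
Op 2 fold_up: fold axis h@4; visible region now rows[0,4) x cols[8,16) = 4x8
Op 3 cut(3, 7): punch at orig (3,15); cuts so far [(3, 15)]; region rows[0,4) x cols[8,16) = 4x8
Unfold 1 (reflect across h@4): 2 holes -> [(3, 15), (4, 15)]
Unfold 2 (reflect across v@8): 4 holes -> [(3, 0), (3, 15), (4, 0), (4, 15)]

Answer: ................
................
................
O..............O
O..............O
................
................
................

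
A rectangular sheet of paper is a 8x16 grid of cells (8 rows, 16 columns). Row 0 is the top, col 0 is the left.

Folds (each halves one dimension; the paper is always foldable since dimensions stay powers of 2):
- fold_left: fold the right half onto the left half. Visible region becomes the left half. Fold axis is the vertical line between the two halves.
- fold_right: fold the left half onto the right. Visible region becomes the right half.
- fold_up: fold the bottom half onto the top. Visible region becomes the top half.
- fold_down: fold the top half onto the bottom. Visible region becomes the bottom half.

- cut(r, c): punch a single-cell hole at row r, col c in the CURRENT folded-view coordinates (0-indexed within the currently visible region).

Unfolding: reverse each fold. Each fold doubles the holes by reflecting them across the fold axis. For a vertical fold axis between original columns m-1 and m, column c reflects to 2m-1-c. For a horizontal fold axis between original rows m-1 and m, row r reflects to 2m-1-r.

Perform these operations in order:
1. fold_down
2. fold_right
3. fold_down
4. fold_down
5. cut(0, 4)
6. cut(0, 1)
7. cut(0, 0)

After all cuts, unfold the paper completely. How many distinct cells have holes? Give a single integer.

Answer: 48

Derivation:
Op 1 fold_down: fold axis h@4; visible region now rows[4,8) x cols[0,16) = 4x16
Op 2 fold_right: fold axis v@8; visible region now rows[4,8) x cols[8,16) = 4x8
Op 3 fold_down: fold axis h@6; visible region now rows[6,8) x cols[8,16) = 2x8
Op 4 fold_down: fold axis h@7; visible region now rows[7,8) x cols[8,16) = 1x8
Op 5 cut(0, 4): punch at orig (7,12); cuts so far [(7, 12)]; region rows[7,8) x cols[8,16) = 1x8
Op 6 cut(0, 1): punch at orig (7,9); cuts so far [(7, 9), (7, 12)]; region rows[7,8) x cols[8,16) = 1x8
Op 7 cut(0, 0): punch at orig (7,8); cuts so far [(7, 8), (7, 9), (7, 12)]; region rows[7,8) x cols[8,16) = 1x8
Unfold 1 (reflect across h@7): 6 holes -> [(6, 8), (6, 9), (6, 12), (7, 8), (7, 9), (7, 12)]
Unfold 2 (reflect across h@6): 12 holes -> [(4, 8), (4, 9), (4, 12), (5, 8), (5, 9), (5, 12), (6, 8), (6, 9), (6, 12), (7, 8), (7, 9), (7, 12)]
Unfold 3 (reflect across v@8): 24 holes -> [(4, 3), (4, 6), (4, 7), (4, 8), (4, 9), (4, 12), (5, 3), (5, 6), (5, 7), (5, 8), (5, 9), (5, 12), (6, 3), (6, 6), (6, 7), (6, 8), (6, 9), (6, 12), (7, 3), (7, 6), (7, 7), (7, 8), (7, 9), (7, 12)]
Unfold 4 (reflect across h@4): 48 holes -> [(0, 3), (0, 6), (0, 7), (0, 8), (0, 9), (0, 12), (1, 3), (1, 6), (1, 7), (1, 8), (1, 9), (1, 12), (2, 3), (2, 6), (2, 7), (2, 8), (2, 9), (2, 12), (3, 3), (3, 6), (3, 7), (3, 8), (3, 9), (3, 12), (4, 3), (4, 6), (4, 7), (4, 8), (4, 9), (4, 12), (5, 3), (5, 6), (5, 7), (5, 8), (5, 9), (5, 12), (6, 3), (6, 6), (6, 7), (6, 8), (6, 9), (6, 12), (7, 3), (7, 6), (7, 7), (7, 8), (7, 9), (7, 12)]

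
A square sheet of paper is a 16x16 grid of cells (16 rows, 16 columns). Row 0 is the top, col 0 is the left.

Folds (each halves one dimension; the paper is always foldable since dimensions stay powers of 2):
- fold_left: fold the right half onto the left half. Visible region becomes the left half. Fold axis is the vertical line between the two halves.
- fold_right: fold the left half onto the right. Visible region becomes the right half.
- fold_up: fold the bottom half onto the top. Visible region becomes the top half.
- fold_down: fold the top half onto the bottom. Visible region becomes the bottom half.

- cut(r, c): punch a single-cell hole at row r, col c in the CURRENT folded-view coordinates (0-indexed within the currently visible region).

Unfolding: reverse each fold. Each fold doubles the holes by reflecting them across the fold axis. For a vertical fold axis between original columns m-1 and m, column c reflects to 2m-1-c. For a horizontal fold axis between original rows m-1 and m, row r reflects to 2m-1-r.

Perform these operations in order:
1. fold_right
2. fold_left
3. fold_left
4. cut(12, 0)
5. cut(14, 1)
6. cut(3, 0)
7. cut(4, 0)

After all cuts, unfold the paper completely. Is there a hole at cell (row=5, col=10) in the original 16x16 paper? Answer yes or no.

Answer: no

Derivation:
Op 1 fold_right: fold axis v@8; visible region now rows[0,16) x cols[8,16) = 16x8
Op 2 fold_left: fold axis v@12; visible region now rows[0,16) x cols[8,12) = 16x4
Op 3 fold_left: fold axis v@10; visible region now rows[0,16) x cols[8,10) = 16x2
Op 4 cut(12, 0): punch at orig (12,8); cuts so far [(12, 8)]; region rows[0,16) x cols[8,10) = 16x2
Op 5 cut(14, 1): punch at orig (14,9); cuts so far [(12, 8), (14, 9)]; region rows[0,16) x cols[8,10) = 16x2
Op 6 cut(3, 0): punch at orig (3,8); cuts so far [(3, 8), (12, 8), (14, 9)]; region rows[0,16) x cols[8,10) = 16x2
Op 7 cut(4, 0): punch at orig (4,8); cuts so far [(3, 8), (4, 8), (12, 8), (14, 9)]; region rows[0,16) x cols[8,10) = 16x2
Unfold 1 (reflect across v@10): 8 holes -> [(3, 8), (3, 11), (4, 8), (4, 11), (12, 8), (12, 11), (14, 9), (14, 10)]
Unfold 2 (reflect across v@12): 16 holes -> [(3, 8), (3, 11), (3, 12), (3, 15), (4, 8), (4, 11), (4, 12), (4, 15), (12, 8), (12, 11), (12, 12), (12, 15), (14, 9), (14, 10), (14, 13), (14, 14)]
Unfold 3 (reflect across v@8): 32 holes -> [(3, 0), (3, 3), (3, 4), (3, 7), (3, 8), (3, 11), (3, 12), (3, 15), (4, 0), (4, 3), (4, 4), (4, 7), (4, 8), (4, 11), (4, 12), (4, 15), (12, 0), (12, 3), (12, 4), (12, 7), (12, 8), (12, 11), (12, 12), (12, 15), (14, 1), (14, 2), (14, 5), (14, 6), (14, 9), (14, 10), (14, 13), (14, 14)]
Holes: [(3, 0), (3, 3), (3, 4), (3, 7), (3, 8), (3, 11), (3, 12), (3, 15), (4, 0), (4, 3), (4, 4), (4, 7), (4, 8), (4, 11), (4, 12), (4, 15), (12, 0), (12, 3), (12, 4), (12, 7), (12, 8), (12, 11), (12, 12), (12, 15), (14, 1), (14, 2), (14, 5), (14, 6), (14, 9), (14, 10), (14, 13), (14, 14)]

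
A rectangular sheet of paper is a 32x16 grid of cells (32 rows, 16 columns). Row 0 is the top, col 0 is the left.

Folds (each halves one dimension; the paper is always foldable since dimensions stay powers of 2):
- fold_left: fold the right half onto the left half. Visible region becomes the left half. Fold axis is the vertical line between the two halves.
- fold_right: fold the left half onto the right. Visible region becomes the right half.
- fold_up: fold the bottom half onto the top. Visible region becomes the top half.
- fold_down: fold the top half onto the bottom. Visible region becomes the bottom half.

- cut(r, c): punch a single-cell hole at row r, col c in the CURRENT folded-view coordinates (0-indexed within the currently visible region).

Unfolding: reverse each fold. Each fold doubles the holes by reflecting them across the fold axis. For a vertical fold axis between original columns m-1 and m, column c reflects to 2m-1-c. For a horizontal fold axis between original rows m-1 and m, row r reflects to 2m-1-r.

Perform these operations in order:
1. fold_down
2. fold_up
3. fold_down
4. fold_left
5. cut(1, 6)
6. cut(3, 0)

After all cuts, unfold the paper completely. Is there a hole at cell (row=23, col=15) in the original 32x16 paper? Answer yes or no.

Answer: yes

Derivation:
Op 1 fold_down: fold axis h@16; visible region now rows[16,32) x cols[0,16) = 16x16
Op 2 fold_up: fold axis h@24; visible region now rows[16,24) x cols[0,16) = 8x16
Op 3 fold_down: fold axis h@20; visible region now rows[20,24) x cols[0,16) = 4x16
Op 4 fold_left: fold axis v@8; visible region now rows[20,24) x cols[0,8) = 4x8
Op 5 cut(1, 6): punch at orig (21,6); cuts so far [(21, 6)]; region rows[20,24) x cols[0,8) = 4x8
Op 6 cut(3, 0): punch at orig (23,0); cuts so far [(21, 6), (23, 0)]; region rows[20,24) x cols[0,8) = 4x8
Unfold 1 (reflect across v@8): 4 holes -> [(21, 6), (21, 9), (23, 0), (23, 15)]
Unfold 2 (reflect across h@20): 8 holes -> [(16, 0), (16, 15), (18, 6), (18, 9), (21, 6), (21, 9), (23, 0), (23, 15)]
Unfold 3 (reflect across h@24): 16 holes -> [(16, 0), (16, 15), (18, 6), (18, 9), (21, 6), (21, 9), (23, 0), (23, 15), (24, 0), (24, 15), (26, 6), (26, 9), (29, 6), (29, 9), (31, 0), (31, 15)]
Unfold 4 (reflect across h@16): 32 holes -> [(0, 0), (0, 15), (2, 6), (2, 9), (5, 6), (5, 9), (7, 0), (7, 15), (8, 0), (8, 15), (10, 6), (10, 9), (13, 6), (13, 9), (15, 0), (15, 15), (16, 0), (16, 15), (18, 6), (18, 9), (21, 6), (21, 9), (23, 0), (23, 15), (24, 0), (24, 15), (26, 6), (26, 9), (29, 6), (29, 9), (31, 0), (31, 15)]
Holes: [(0, 0), (0, 15), (2, 6), (2, 9), (5, 6), (5, 9), (7, 0), (7, 15), (8, 0), (8, 15), (10, 6), (10, 9), (13, 6), (13, 9), (15, 0), (15, 15), (16, 0), (16, 15), (18, 6), (18, 9), (21, 6), (21, 9), (23, 0), (23, 15), (24, 0), (24, 15), (26, 6), (26, 9), (29, 6), (29, 9), (31, 0), (31, 15)]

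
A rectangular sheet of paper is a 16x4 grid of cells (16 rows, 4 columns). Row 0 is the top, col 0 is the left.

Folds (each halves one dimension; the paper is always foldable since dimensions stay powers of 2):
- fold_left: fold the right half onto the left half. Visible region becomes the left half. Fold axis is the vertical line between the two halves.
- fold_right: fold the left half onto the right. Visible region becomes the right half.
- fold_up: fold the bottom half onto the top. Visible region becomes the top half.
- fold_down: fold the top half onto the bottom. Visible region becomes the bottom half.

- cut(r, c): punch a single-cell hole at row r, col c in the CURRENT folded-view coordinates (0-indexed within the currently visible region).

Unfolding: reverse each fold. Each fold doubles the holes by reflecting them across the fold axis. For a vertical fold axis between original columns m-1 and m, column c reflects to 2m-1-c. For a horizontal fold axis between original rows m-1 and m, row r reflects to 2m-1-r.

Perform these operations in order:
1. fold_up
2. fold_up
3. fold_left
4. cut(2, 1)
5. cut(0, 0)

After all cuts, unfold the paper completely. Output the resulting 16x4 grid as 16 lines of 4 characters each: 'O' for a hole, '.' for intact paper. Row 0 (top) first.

Op 1 fold_up: fold axis h@8; visible region now rows[0,8) x cols[0,4) = 8x4
Op 2 fold_up: fold axis h@4; visible region now rows[0,4) x cols[0,4) = 4x4
Op 3 fold_left: fold axis v@2; visible region now rows[0,4) x cols[0,2) = 4x2
Op 4 cut(2, 1): punch at orig (2,1); cuts so far [(2, 1)]; region rows[0,4) x cols[0,2) = 4x2
Op 5 cut(0, 0): punch at orig (0,0); cuts so far [(0, 0), (2, 1)]; region rows[0,4) x cols[0,2) = 4x2
Unfold 1 (reflect across v@2): 4 holes -> [(0, 0), (0, 3), (2, 1), (2, 2)]
Unfold 2 (reflect across h@4): 8 holes -> [(0, 0), (0, 3), (2, 1), (2, 2), (5, 1), (5, 2), (7, 0), (7, 3)]
Unfold 3 (reflect across h@8): 16 holes -> [(0, 0), (0, 3), (2, 1), (2, 2), (5, 1), (5, 2), (7, 0), (7, 3), (8, 0), (8, 3), (10, 1), (10, 2), (13, 1), (13, 2), (15, 0), (15, 3)]

Answer: O..O
....
.OO.
....
....
.OO.
....
O..O
O..O
....
.OO.
....
....
.OO.
....
O..O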